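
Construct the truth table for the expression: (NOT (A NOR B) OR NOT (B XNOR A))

A | B | Output
--------------
0 | 0 | 0
0 | 1 | 1
1 | 0 | 1
1 | 1 | 1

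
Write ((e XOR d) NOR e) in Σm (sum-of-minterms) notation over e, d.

Σm(0) = (NOT e AND NOT d)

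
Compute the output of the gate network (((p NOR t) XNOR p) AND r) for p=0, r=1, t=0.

Substituting: (((0 NOR 0) XNOR 0) AND 1)
= 0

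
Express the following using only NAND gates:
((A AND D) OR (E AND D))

((((A NAND D) NAND (A NAND D)) NAND ((A NAND D) NAND (A NAND D))) NAND (((E NAND D) NAND (E NAND D)) NAND ((E NAND D) NAND (E NAND D))))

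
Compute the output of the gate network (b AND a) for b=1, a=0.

Substituting: (1 AND 0)
= 0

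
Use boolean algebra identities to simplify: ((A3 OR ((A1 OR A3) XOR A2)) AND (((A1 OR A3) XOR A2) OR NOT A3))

By distribution ((E OR v) AND (E OR NOT v) = E):
= ((A1 OR A3) XOR A2)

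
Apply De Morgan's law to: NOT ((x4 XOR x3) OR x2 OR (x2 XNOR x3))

NOT (x4 XOR x3) AND NOT x2 AND NOT (x2 XNOR x3)
De Morgan's: NOT(OR of terms) = AND of negations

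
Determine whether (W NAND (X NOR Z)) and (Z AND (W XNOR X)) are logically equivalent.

No. Counterexample: with W=0, Z=0, X=0, Expression 1 = 1 but Expression 2 = 0.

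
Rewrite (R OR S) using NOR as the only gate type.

((R NOR S) NOR (R NOR S))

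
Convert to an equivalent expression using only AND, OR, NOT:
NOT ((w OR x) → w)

(w OR x) AND NOT w
(Negated implication: NOT(A → B) = A AND NOT B)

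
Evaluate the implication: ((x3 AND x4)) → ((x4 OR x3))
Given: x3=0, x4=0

Antecedent ((x3 AND x4)) = 0; consequent ((x4 OR x3)) = 0.
0 → 0 = 1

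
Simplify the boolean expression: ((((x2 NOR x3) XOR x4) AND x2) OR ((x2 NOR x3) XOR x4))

By absorption (E OR (E AND v) = E):
= ((x2 NOR x3) XOR x4)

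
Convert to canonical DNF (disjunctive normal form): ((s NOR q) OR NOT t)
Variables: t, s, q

(NOT t AND NOT s AND NOT q) OR (NOT t AND NOT s AND q) OR (NOT t AND s AND NOT q) OR (NOT t AND s AND q) OR (t AND NOT s AND NOT q)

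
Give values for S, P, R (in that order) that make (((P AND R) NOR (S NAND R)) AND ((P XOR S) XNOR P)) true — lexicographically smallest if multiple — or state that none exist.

UNSATISFIABLE - no assignment makes this expression true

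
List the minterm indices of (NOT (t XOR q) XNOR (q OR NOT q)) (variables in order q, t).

Σm(0, 3) = (NOT q AND NOT t) OR (q AND t)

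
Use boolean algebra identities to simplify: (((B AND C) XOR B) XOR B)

By XOR self-cancellation ((E XOR v) XOR v = E):
= (B AND C)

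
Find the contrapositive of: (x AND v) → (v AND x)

Contrapositive: NOT (v AND x) → NOT (x AND v)
Note: A statement and its contrapositive are logically equivalent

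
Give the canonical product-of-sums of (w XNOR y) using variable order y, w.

ΠM(1, 2) = (y OR NOT w) AND (NOT y OR w)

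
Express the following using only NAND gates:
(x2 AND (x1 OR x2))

((x2 NAND ((x1 NAND x1) NAND (x2 NAND x2))) NAND (x2 NAND ((x1 NAND x1) NAND (x2 NAND x2))))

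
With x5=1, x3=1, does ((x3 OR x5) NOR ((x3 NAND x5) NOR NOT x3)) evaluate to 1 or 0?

Substituting: ((1 OR 1) NOR ((1 NAND 1) NOR NOT 1))
= 0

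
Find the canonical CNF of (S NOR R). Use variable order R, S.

(R OR NOT S) AND (NOT R OR S) AND (NOT R OR NOT S)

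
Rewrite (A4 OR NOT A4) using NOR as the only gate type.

((A4 NOR (A4 NOR A4)) NOR (A4 NOR (A4 NOR A4)))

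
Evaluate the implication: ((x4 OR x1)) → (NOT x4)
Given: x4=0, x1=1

Antecedent ((x4 OR x1)) = 1; consequent (NOT x4) = 1.
1 → 1 = 1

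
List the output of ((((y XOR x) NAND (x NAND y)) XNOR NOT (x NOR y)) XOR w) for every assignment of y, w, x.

y | w | x | Output
------------------
0 | 0 | 0 | 0
0 | 0 | 1 | 0
0 | 1 | 0 | 1
0 | 1 | 1 | 1
1 | 0 | 0 | 0
1 | 0 | 1 | 1
1 | 1 | 0 | 1
1 | 1 | 1 | 0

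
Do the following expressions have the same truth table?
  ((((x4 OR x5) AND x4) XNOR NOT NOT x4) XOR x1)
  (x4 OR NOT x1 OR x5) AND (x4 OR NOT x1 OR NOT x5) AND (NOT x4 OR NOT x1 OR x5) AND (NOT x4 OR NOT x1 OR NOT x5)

Yes, they are equivalent — the two output columns agree on all 8 assignments:
x4 | x1 | x5 | Expression 1 | Expression 2
------------------------------------------
0 | 0 | 0 | 1 | 1
0 | 0 | 1 | 1 | 1
0 | 1 | 0 | 0 | 0
0 | 1 | 1 | 0 | 0
1 | 0 | 0 | 1 | 1
1 | 0 | 1 | 1 | 1
1 | 1 | 0 | 0 | 0
1 | 1 | 1 | 0 | 0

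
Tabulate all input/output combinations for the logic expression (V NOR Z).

V | Z | Output
--------------
0 | 0 | 1
0 | 1 | 0
1 | 0 | 0
1 | 1 | 0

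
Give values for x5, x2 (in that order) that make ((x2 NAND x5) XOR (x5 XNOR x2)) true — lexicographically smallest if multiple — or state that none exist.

x5=0, x2=1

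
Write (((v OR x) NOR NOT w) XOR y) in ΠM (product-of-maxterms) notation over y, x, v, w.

ΠM(0, 2, 3, 4, 5, 6, 7, 9) = (y OR x OR v OR w) AND (y OR x OR NOT v OR w) AND (y OR x OR NOT v OR NOT w) AND (y OR NOT x OR v OR w) AND (y OR NOT x OR v OR NOT w) AND (y OR NOT x OR NOT v OR w) AND (y OR NOT x OR NOT v OR NOT w) AND (NOT y OR x OR v OR NOT w)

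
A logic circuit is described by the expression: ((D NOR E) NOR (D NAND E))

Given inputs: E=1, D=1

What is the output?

Substituting: ((1 NOR 1) NOR (1 NAND 1))
= 1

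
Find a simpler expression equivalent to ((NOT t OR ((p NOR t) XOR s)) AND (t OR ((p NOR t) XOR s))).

By distribution ((E OR v) AND (E OR NOT v) = E):
= ((p NOR t) XOR s)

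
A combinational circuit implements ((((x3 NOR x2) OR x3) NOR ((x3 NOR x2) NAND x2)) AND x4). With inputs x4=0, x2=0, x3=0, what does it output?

Substituting: ((((0 NOR 0) OR 0) NOR ((0 NOR 0) NAND 0)) AND 0)
= 0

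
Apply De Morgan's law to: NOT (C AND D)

NOT C OR NOT D
De Morgan's: NOT(AND of terms) = OR of negations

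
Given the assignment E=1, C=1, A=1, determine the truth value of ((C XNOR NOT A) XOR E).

Substituting: ((1 XNOR NOT 1) XOR 1)
= 1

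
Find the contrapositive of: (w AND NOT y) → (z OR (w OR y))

Contrapositive: NOT (z OR (w OR y)) → NOT (w AND NOT y)
Note: A statement and its contrapositive are logically equivalent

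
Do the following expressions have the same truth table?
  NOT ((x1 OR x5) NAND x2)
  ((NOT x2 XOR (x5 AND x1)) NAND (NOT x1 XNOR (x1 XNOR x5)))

No. Counterexample: with x5=0, x1=0, x2=1, Expression 1 = 0 but Expression 2 = 1.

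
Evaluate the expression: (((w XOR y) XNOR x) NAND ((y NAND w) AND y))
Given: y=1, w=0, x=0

Substituting: (((0 XOR 1) XNOR 0) NAND ((1 NAND 0) AND 1))
= 1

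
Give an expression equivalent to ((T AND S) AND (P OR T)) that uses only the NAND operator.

((((T NAND S) NAND (T NAND S)) NAND ((P NAND P) NAND (T NAND T))) NAND (((T NAND S) NAND (T NAND S)) NAND ((P NAND P) NAND (T NAND T))))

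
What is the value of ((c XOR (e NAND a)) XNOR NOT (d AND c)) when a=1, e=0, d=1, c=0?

Substituting: ((0 XOR (0 NAND 1)) XNOR NOT (1 AND 0))
= 1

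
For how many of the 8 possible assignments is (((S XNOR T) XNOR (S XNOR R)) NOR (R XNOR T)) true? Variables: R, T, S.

Satisfying assignments: (0,1,0), (0,1,1), (1,0,0), (1,0,1)
Count: 4 out of 8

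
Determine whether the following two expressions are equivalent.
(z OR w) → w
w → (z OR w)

No, Converse is not equivalent to original (counterexample: z=1, w=0)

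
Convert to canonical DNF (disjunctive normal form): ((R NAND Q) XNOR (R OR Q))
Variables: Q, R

(NOT Q AND R) OR (Q AND NOT R)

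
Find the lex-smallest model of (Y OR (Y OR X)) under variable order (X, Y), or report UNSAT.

X=0, Y=1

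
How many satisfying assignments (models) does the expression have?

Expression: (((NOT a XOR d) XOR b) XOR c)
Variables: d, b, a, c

Satisfying assignments: (0,0,0,0), (0,0,1,1), (0,1,0,1), (0,1,1,0), (1,0,0,1), (1,0,1,0), (1,1,0,0), (1,1,1,1)
Count: 8 out of 16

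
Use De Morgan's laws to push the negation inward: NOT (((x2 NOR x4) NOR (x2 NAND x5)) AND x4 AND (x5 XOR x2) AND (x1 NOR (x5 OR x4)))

NOT ((x2 NOR x4) NOR (x2 NAND x5)) OR NOT x4 OR NOT (x5 XOR x2) OR NOT (x1 NOR (x5 OR x4))
De Morgan's: NOT(AND of terms) = OR of negations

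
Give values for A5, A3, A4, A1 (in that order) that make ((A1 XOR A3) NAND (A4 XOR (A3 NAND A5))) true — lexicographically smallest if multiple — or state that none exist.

A5=0, A3=0, A4=0, A1=0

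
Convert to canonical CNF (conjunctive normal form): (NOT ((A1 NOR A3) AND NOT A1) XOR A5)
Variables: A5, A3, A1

(A5 OR A3 OR A1) AND (NOT A5 OR A3 OR NOT A1) AND (NOT A5 OR NOT A3 OR A1) AND (NOT A5 OR NOT A3 OR NOT A1)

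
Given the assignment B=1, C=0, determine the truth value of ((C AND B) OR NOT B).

Substituting: ((0 AND 1) OR NOT 1)
= 0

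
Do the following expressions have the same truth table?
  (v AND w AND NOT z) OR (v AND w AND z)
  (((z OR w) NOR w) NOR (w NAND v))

Yes, they are equivalent — the two output columns agree on all 8 assignments:
v | w | z | Expression 1 | Expression 2
---------------------------------------
0 | 0 | 0 | 0 | 0
0 | 0 | 1 | 0 | 0
0 | 1 | 0 | 0 | 0
0 | 1 | 1 | 0 | 0
1 | 0 | 0 | 0 | 0
1 | 0 | 1 | 0 | 0
1 | 1 | 0 | 1 | 1
1 | 1 | 1 | 1 | 1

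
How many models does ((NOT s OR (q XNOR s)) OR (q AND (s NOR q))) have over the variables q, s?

Satisfying assignments: (0,0), (1,0), (1,1)
Count: 3 out of 4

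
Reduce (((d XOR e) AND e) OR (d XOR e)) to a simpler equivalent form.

By absorption (E OR (E AND v) = E):
= (d XOR e)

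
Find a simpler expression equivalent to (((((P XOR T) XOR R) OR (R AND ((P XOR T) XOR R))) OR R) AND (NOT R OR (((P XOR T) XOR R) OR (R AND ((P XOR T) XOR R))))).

By distribution ((E OR v) AND (E OR NOT v) = E) then absorption (E OR (E AND v) = E):
= ((P XOR T) XOR R)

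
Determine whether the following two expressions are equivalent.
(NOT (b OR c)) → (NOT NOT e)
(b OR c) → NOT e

No, Inverse is not equivalent to original (counterexample: b=0, e=0, c=0)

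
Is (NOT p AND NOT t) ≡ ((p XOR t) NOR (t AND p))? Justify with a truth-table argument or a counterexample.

Yes, they are equivalent — the two output columns agree on all 4 assignments:
p | t | Expression 1 | Expression 2
-----------------------------------
0 | 0 | 1 | 1
0 | 1 | 0 | 0
1 | 0 | 0 | 0
1 | 1 | 0 | 0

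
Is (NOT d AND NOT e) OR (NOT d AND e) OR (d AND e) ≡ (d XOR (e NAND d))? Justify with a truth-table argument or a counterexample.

Yes, they are equivalent — the two output columns agree on all 4 assignments:
d | e | Expression 1 | Expression 2
-----------------------------------
0 | 0 | 1 | 1
0 | 1 | 1 | 1
1 | 0 | 0 | 0
1 | 1 | 1 | 1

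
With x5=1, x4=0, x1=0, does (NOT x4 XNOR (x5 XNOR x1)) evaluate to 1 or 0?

Substituting: (NOT 0 XNOR (1 XNOR 0))
= 0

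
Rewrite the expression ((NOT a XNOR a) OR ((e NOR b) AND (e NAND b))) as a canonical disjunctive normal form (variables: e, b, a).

(NOT e AND NOT b AND NOT a) OR (NOT e AND NOT b AND a)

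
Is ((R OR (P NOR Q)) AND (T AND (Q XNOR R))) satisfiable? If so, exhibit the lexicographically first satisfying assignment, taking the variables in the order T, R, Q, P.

T=1, R=0, Q=0, P=0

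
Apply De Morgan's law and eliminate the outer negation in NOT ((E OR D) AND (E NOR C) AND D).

NOT (E OR D) OR NOT (E NOR C) OR NOT D
De Morgan's: NOT(AND of terms) = OR of negations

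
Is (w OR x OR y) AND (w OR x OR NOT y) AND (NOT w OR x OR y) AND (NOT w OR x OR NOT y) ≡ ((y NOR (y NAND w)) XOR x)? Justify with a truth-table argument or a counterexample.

Yes, they are equivalent — the two output columns agree on all 8 assignments:
w | x | y | Expression 1 | Expression 2
---------------------------------------
0 | 0 | 0 | 0 | 0
0 | 0 | 1 | 0 | 0
0 | 1 | 0 | 1 | 1
0 | 1 | 1 | 1 | 1
1 | 0 | 0 | 0 | 0
1 | 0 | 1 | 0 | 0
1 | 1 | 0 | 1 | 1
1 | 1 | 1 | 1 | 1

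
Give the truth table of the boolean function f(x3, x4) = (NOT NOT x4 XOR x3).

x3 | x4 | Output
----------------
0 | 0 | 0
0 | 1 | 1
1 | 0 | 1
1 | 1 | 0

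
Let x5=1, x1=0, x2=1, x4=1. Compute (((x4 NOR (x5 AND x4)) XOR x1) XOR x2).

Substituting: (((1 NOR (1 AND 1)) XOR 0) XOR 1)
= 1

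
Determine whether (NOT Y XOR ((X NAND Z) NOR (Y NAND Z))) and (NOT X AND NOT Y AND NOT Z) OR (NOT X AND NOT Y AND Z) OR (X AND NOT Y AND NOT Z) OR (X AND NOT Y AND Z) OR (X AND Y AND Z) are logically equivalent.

Yes, they are equivalent — the two output columns agree on all 8 assignments:
X | Y | Z | Expression 1 | Expression 2
---------------------------------------
0 | 0 | 0 | 1 | 1
0 | 0 | 1 | 1 | 1
0 | 1 | 0 | 0 | 0
0 | 1 | 1 | 0 | 0
1 | 0 | 0 | 1 | 1
1 | 0 | 1 | 1 | 1
1 | 1 | 0 | 0 | 0
1 | 1 | 1 | 1 | 1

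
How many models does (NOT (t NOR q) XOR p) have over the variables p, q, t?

Satisfying assignments: (0,0,1), (0,1,0), (0,1,1), (1,0,0)
Count: 4 out of 8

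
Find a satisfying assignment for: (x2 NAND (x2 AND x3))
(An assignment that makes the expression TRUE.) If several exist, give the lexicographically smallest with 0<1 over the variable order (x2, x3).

x2=0, x3=0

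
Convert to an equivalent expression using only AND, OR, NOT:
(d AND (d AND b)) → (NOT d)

NOT (d AND (d AND b)) OR (NOT d)
(Implication elimination: A → B = NOT A OR B)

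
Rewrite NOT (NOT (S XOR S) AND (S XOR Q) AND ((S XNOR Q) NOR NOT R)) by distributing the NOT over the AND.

(S XOR S) OR NOT (S XOR Q) OR NOT ((S XNOR Q) NOR NOT R)
De Morgan's: NOT(AND of terms) = OR of negations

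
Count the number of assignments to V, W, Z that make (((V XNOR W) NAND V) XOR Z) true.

Satisfying assignments: (0,0,0), (0,1,0), (1,0,0), (1,1,1)
Count: 4 out of 8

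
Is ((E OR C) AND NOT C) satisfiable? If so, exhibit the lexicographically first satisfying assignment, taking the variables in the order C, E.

C=0, E=1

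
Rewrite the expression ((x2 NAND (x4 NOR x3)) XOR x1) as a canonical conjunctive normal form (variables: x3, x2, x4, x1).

(x3 OR x2 OR x4 OR NOT x1) AND (x3 OR x2 OR NOT x4 OR NOT x1) AND (x3 OR NOT x2 OR x4 OR x1) AND (x3 OR NOT x2 OR NOT x4 OR NOT x1) AND (NOT x3 OR x2 OR x4 OR NOT x1) AND (NOT x3 OR x2 OR NOT x4 OR NOT x1) AND (NOT x3 OR NOT x2 OR x4 OR NOT x1) AND (NOT x3 OR NOT x2 OR NOT x4 OR NOT x1)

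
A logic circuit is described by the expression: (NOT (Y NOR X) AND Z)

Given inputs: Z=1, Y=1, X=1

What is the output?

Substituting: (NOT (1 NOR 1) AND 1)
= 1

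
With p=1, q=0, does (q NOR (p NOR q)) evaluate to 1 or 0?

Substituting: (0 NOR (1 NOR 0))
= 1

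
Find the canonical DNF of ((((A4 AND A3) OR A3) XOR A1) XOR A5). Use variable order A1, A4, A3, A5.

(NOT A1 AND NOT A4 AND NOT A3 AND A5) OR (NOT A1 AND NOT A4 AND A3 AND NOT A5) OR (NOT A1 AND A4 AND NOT A3 AND A5) OR (NOT A1 AND A4 AND A3 AND NOT A5) OR (A1 AND NOT A4 AND NOT A3 AND NOT A5) OR (A1 AND NOT A4 AND A3 AND A5) OR (A1 AND A4 AND NOT A3 AND NOT A5) OR (A1 AND A4 AND A3 AND A5)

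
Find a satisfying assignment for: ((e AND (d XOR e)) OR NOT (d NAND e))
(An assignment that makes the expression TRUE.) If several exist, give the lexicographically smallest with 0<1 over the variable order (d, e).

d=0, e=1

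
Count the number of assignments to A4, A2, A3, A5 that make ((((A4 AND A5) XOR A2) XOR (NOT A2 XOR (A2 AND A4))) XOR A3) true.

Satisfying assignments: (0,0,0,0), (0,0,0,1), (0,1,0,0), (0,1,0,1), (1,0,0,0), (1,0,1,1), (1,1,0,1), (1,1,1,0)
Count: 8 out of 16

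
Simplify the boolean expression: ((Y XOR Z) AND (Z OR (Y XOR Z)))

By absorption (E AND (E OR v) = E):
= (Y XOR Z)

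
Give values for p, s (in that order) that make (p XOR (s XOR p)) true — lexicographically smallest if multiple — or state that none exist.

p=0, s=1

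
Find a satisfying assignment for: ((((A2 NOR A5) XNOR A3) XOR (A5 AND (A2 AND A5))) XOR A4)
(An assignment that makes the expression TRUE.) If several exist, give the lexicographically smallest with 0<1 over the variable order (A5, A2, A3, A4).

A5=0, A2=0, A3=0, A4=1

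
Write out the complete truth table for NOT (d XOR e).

e | d | Output
--------------
0 | 0 | 1
0 | 1 | 0
1 | 0 | 0
1 | 1 | 1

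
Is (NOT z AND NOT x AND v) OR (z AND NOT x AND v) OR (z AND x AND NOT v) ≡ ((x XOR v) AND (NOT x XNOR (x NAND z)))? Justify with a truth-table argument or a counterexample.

Yes, they are equivalent — the two output columns agree on all 8 assignments:
z | x | v | Expression 1 | Expression 2
---------------------------------------
0 | 0 | 0 | 0 | 0
0 | 0 | 1 | 1 | 1
0 | 1 | 0 | 0 | 0
0 | 1 | 1 | 0 | 0
1 | 0 | 0 | 0 | 0
1 | 0 | 1 | 1 | 1
1 | 1 | 0 | 1 | 1
1 | 1 | 1 | 0 | 0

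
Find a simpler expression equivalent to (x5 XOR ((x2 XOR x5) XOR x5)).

By XOR self-cancellation ((E XOR v) XOR v = E):
= (x2 XOR x5)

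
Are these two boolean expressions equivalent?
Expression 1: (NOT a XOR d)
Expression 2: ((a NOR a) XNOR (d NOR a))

No. Counterexample: with d=0, a=1, Expression 1 = 0 but Expression 2 = 1.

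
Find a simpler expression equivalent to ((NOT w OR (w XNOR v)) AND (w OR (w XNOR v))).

By distribution ((E OR v) AND (E OR NOT v) = E):
= (w XNOR v)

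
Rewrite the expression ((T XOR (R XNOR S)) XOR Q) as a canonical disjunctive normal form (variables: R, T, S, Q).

(NOT R AND NOT T AND NOT S AND NOT Q) OR (NOT R AND NOT T AND S AND Q) OR (NOT R AND T AND NOT S AND Q) OR (NOT R AND T AND S AND NOT Q) OR (R AND NOT T AND NOT S AND Q) OR (R AND NOT T AND S AND NOT Q) OR (R AND T AND NOT S AND NOT Q) OR (R AND T AND S AND Q)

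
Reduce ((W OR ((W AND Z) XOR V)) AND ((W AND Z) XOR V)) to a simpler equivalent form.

By absorption (E AND (E OR v) = E):
= ((W AND Z) XOR V)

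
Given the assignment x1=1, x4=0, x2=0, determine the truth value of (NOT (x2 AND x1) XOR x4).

Substituting: (NOT (0 AND 1) XOR 0)
= 1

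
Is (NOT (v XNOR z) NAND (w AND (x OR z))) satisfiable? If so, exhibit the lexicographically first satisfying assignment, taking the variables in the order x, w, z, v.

x=0, w=0, z=0, v=0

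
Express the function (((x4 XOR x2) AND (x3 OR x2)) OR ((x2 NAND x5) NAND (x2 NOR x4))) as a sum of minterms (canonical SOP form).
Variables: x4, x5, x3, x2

Σm(1, 3, 5, 7, 8, 9, 10, 11, 12, 13, 14, 15) = (NOT x4 AND NOT x5 AND NOT x3 AND x2) OR (NOT x4 AND NOT x5 AND x3 AND x2) OR (NOT x4 AND x5 AND NOT x3 AND x2) OR (NOT x4 AND x5 AND x3 AND x2) OR (x4 AND NOT x5 AND NOT x3 AND NOT x2) OR (x4 AND NOT x5 AND NOT x3 AND x2) OR (x4 AND NOT x5 AND x3 AND NOT x2) OR (x4 AND NOT x5 AND x3 AND x2) OR (x4 AND x5 AND NOT x3 AND NOT x2) OR (x4 AND x5 AND NOT x3 AND x2) OR (x4 AND x5 AND x3 AND NOT x2) OR (x4 AND x5 AND x3 AND x2)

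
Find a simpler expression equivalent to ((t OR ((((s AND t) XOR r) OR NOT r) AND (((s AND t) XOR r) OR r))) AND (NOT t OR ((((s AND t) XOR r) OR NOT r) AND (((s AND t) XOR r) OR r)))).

By distribution ((E OR v) AND (E OR NOT v) = E) then distribution ((E OR v) AND (E OR NOT v) = E):
= ((s AND t) XOR r)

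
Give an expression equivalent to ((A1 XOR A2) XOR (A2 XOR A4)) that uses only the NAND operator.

((((A1 NAND (A1 NAND A2)) NAND (A2 NAND (A1 NAND A2))) NAND (((A1 NAND (A1 NAND A2)) NAND (A2 NAND (A1 NAND A2))) NAND ((A2 NAND (A2 NAND A4)) NAND (A4 NAND (A2 NAND A4))))) NAND (((A2 NAND (A2 NAND A4)) NAND (A4 NAND (A2 NAND A4))) NAND (((A1 NAND (A1 NAND A2)) NAND (A2 NAND (A1 NAND A2))) NAND ((A2 NAND (A2 NAND A4)) NAND (A4 NAND (A2 NAND A4))))))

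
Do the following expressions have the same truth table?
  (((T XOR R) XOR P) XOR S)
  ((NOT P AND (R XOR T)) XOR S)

No. Counterexample: with R=0, S=0, P=1, T=0, Expression 1 = 1 but Expression 2 = 0.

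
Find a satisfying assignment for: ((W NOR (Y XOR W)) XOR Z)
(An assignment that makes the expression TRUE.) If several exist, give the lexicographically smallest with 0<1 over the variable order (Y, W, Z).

Y=0, W=0, Z=0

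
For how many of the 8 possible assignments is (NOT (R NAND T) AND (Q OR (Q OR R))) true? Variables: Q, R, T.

Satisfying assignments: (0,1,1), (1,1,1)
Count: 2 out of 8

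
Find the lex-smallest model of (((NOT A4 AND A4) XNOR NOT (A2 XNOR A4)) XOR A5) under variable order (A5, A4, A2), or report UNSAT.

A5=0, A4=0, A2=0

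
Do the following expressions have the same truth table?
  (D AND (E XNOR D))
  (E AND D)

Yes, they are equivalent — the two output columns agree on all 4 assignments:
E | D | Expression 1 | Expression 2
-----------------------------------
0 | 0 | 0 | 0
0 | 1 | 0 | 0
1 | 0 | 0 | 0
1 | 1 | 1 | 1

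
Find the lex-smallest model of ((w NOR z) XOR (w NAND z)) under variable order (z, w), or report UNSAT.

z=0, w=1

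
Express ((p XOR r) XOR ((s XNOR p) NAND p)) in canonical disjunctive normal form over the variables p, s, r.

(NOT p AND NOT s AND NOT r) OR (NOT p AND s AND NOT r) OR (p AND NOT s AND r) OR (p AND s AND NOT r)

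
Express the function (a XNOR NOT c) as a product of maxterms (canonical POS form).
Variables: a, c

ΠM(0, 3) = (a OR c) AND (NOT a OR NOT c)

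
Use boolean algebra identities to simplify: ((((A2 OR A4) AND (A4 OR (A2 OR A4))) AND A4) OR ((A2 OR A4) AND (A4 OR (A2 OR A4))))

By absorption (E OR (E AND v) = E) then absorption (E AND (E OR v) = E):
= (A2 OR A4)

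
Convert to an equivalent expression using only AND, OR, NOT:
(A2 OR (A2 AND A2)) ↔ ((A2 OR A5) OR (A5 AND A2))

((A2 OR (A2 AND A2)) AND ((A2 OR A5) OR (A5 AND A2))) OR (NOT (A2 OR (A2 AND A2)) AND NOT ((A2 OR A5) OR (A5 AND A2)))
(Biconditional = both true or both false)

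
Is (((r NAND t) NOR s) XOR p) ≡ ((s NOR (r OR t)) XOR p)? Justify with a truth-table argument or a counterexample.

No. Counterexample: with t=0, p=0, r=0, s=0, Expression 1 = 0 but Expression 2 = 1.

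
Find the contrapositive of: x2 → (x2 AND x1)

Contrapositive: NOT (x2 AND x1) → NOT x2
Note: A statement and its contrapositive are logically equivalent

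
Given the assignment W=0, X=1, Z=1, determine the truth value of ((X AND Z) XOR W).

Substituting: ((1 AND 1) XOR 0)
= 1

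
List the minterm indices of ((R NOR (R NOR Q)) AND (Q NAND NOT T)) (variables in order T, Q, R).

Σm(6) = (T AND Q AND NOT R)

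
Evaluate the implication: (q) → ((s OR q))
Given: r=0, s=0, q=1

Antecedent (q) = 1; consequent ((s OR q)) = 1.
1 → 1 = 1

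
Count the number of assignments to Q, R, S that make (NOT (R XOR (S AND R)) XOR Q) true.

Satisfying assignments: (0,0,0), (0,0,1), (0,1,1), (1,1,0)
Count: 4 out of 8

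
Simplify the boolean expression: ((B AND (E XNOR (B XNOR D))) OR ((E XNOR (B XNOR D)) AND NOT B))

By distribution ((E AND v) OR (E AND NOT v) = E):
= (E XNOR (B XNOR D))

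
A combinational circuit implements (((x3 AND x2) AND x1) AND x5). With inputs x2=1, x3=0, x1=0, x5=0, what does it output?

Substituting: (((0 AND 1) AND 0) AND 0)
= 0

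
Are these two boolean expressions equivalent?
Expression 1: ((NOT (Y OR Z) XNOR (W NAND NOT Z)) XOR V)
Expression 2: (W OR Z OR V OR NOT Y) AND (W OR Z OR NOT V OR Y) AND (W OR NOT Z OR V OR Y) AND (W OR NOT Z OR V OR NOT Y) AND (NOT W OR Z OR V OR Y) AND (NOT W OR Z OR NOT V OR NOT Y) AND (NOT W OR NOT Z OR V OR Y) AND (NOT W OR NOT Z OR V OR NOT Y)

Yes, they are equivalent — the two output columns agree on all 16 assignments:
W | Z | V | Y | Expression 1 | Expression 2
-------------------------------------------
0 | 0 | 0 | 0 | 1 | 1
0 | 0 | 0 | 1 | 0 | 0
0 | 0 | 1 | 0 | 0 | 0
0 | 0 | 1 | 1 | 1 | 1
0 | 1 | 0 | 0 | 0 | 0
0 | 1 | 0 | 1 | 0 | 0
0 | 1 | 1 | 0 | 1 | 1
0 | 1 | 1 | 1 | 1 | 1
1 | 0 | 0 | 0 | 0 | 0
1 | 0 | 0 | 1 | 1 | 1
1 | 0 | 1 | 0 | 1 | 1
1 | 0 | 1 | 1 | 0 | 0
1 | 1 | 0 | 0 | 0 | 0
1 | 1 | 0 | 1 | 0 | 0
1 | 1 | 1 | 0 | 1 | 1
1 | 1 | 1 | 1 | 1 | 1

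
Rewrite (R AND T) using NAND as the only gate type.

((R NAND T) NAND (R NAND T))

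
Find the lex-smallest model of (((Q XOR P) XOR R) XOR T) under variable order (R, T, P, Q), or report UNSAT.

R=0, T=0, P=0, Q=1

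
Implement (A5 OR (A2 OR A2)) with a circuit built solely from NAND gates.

((A5 NAND A5) NAND (((A2 NAND A2) NAND (A2 NAND A2)) NAND ((A2 NAND A2) NAND (A2 NAND A2))))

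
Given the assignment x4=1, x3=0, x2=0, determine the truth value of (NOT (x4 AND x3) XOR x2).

Substituting: (NOT (1 AND 0) XOR 0)
= 1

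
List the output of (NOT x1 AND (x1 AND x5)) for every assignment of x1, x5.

x1 | x5 | Output
----------------
0 | 0 | 0
0 | 1 | 0
1 | 0 | 0
1 | 1 | 0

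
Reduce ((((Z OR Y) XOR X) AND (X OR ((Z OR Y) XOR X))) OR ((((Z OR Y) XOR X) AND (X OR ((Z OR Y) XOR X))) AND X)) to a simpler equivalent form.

By absorption (E OR (E AND v) = E) then absorption (E AND (E OR v) = E):
= ((Z OR Y) XOR X)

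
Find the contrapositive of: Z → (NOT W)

Contrapositive: W → NOT Z
Note: A statement and its contrapositive are logically equivalent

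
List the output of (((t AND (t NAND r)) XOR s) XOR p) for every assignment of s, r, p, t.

s | r | p | t | Output
----------------------
0 | 0 | 0 | 0 | 0
0 | 0 | 0 | 1 | 1
0 | 0 | 1 | 0 | 1
0 | 0 | 1 | 1 | 0
0 | 1 | 0 | 0 | 0
0 | 1 | 0 | 1 | 0
0 | 1 | 1 | 0 | 1
0 | 1 | 1 | 1 | 1
1 | 0 | 0 | 0 | 1
1 | 0 | 0 | 1 | 0
1 | 0 | 1 | 0 | 0
1 | 0 | 1 | 1 | 1
1 | 1 | 0 | 0 | 1
1 | 1 | 0 | 1 | 1
1 | 1 | 1 | 0 | 0
1 | 1 | 1 | 1 | 0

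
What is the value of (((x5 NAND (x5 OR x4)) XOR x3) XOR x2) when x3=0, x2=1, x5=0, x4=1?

Substituting: (((0 NAND (0 OR 1)) XOR 0) XOR 1)
= 0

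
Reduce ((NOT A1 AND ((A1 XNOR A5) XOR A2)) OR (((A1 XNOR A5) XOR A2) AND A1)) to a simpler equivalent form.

By distribution ((E AND v) OR (E AND NOT v) = E):
= ((A1 XNOR A5) XOR A2)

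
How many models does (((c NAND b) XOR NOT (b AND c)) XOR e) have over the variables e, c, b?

Satisfying assignments: (1,0,0), (1,0,1), (1,1,0), (1,1,1)
Count: 4 out of 8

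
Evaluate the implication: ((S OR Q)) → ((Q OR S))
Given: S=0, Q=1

Antecedent ((S OR Q)) = 1; consequent ((Q OR S)) = 1.
1 → 1 = 1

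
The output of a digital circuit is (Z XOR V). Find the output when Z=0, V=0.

Substituting: (0 XOR 0)
= 0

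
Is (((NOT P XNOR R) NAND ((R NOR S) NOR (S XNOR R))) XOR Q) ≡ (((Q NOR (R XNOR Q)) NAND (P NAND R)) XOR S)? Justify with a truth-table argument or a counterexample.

No. Counterexample: with S=0, R=0, Q=1, P=0, Expression 1 = 0 but Expression 2 = 1.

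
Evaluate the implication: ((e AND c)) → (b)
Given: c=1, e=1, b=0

Antecedent ((e AND c)) = 1; consequent (b) = 0.
1 → 0 = 0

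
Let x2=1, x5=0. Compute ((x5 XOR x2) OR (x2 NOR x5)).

Substituting: ((0 XOR 1) OR (1 NOR 0))
= 1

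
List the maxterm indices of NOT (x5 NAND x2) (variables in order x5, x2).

ΠM(0, 1, 2) = (x5 OR x2) AND (x5 OR NOT x2) AND (NOT x5 OR x2)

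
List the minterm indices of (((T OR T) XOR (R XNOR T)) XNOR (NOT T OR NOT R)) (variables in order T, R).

Σm(0, 2, 3) = (NOT T AND NOT R) OR (T AND NOT R) OR (T AND R)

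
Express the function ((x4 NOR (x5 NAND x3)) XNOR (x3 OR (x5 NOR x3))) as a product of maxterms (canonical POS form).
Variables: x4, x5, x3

ΠM(0, 1, 4, 5, 7) = (x4 OR x5 OR x3) AND (x4 OR x5 OR NOT x3) AND (NOT x4 OR x5 OR x3) AND (NOT x4 OR x5 OR NOT x3) AND (NOT x4 OR NOT x5 OR NOT x3)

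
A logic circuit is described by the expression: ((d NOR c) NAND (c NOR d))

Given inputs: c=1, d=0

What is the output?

Substituting: ((0 NOR 1) NAND (1 NOR 0))
= 1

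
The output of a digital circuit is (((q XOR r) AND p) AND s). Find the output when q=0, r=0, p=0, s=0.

Substituting: (((0 XOR 0) AND 0) AND 0)
= 0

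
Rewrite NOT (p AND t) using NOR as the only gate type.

(((p NOR p) NOR (t NOR t)) NOR ((p NOR p) NOR (t NOR t)))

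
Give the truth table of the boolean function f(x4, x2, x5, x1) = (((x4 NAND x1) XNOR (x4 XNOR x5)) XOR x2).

x4 | x2 | x5 | x1 | Output
--------------------------
0 | 0 | 0 | 0 | 1
0 | 0 | 0 | 1 | 1
0 | 0 | 1 | 0 | 0
0 | 0 | 1 | 1 | 0
0 | 1 | 0 | 0 | 0
0 | 1 | 0 | 1 | 0
0 | 1 | 1 | 0 | 1
0 | 1 | 1 | 1 | 1
1 | 0 | 0 | 0 | 0
1 | 0 | 0 | 1 | 1
1 | 0 | 1 | 0 | 1
1 | 0 | 1 | 1 | 0
1 | 1 | 0 | 0 | 1
1 | 1 | 0 | 1 | 0
1 | 1 | 1 | 0 | 0
1 | 1 | 1 | 1 | 1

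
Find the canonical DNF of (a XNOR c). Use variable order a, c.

(NOT a AND NOT c) OR (a AND c)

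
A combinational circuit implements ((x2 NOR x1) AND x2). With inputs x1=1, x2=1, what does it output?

Substituting: ((1 NOR 1) AND 1)
= 0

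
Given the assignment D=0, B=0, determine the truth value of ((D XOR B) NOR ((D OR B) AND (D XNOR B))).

Substituting: ((0 XOR 0) NOR ((0 OR 0) AND (0 XNOR 0)))
= 1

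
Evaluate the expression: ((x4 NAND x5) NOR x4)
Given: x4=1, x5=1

Substituting: ((1 NAND 1) NOR 1)
= 0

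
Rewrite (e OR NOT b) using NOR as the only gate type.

((e NOR (b NOR b)) NOR (e NOR (b NOR b)))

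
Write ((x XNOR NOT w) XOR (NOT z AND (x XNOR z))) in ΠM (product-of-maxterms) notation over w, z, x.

ΠM(2, 4, 5, 7) = (w OR NOT z OR x) AND (NOT w OR z OR x) AND (NOT w OR z OR NOT x) AND (NOT w OR NOT z OR NOT x)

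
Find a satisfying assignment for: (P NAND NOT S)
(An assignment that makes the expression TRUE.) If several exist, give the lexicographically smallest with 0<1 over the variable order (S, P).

S=0, P=0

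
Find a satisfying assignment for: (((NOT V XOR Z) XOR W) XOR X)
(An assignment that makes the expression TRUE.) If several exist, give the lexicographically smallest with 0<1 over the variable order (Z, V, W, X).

Z=0, V=0, W=0, X=0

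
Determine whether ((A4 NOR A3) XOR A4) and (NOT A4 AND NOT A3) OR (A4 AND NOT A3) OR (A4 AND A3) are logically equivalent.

Yes, they are equivalent — the two output columns agree on all 4 assignments:
A4 | A3 | Expression 1 | Expression 2
-------------------------------------
0 | 0 | 1 | 1
0 | 1 | 0 | 0
1 | 0 | 1 | 1
1 | 1 | 1 | 1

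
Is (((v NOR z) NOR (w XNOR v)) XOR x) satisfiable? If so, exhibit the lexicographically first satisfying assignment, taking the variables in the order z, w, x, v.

z=0, w=0, x=0, v=1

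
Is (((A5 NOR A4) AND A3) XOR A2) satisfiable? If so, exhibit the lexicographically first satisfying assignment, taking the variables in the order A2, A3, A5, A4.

A2=0, A3=1, A5=0, A4=0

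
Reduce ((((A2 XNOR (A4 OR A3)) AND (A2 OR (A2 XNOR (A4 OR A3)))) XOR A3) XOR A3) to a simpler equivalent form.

By XOR self-cancellation ((E XOR v) XOR v = E) then absorption (E AND (E OR v) = E):
= (A2 XNOR (A4 OR A3))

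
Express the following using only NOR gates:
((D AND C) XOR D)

((((((D NOR D) NOR (C NOR C)) NOR D) NOR (((D NOR D) NOR (C NOR C)) NOR D)) NOR ((((D NOR D) NOR (C NOR C)) NOR D) NOR (((D NOR D) NOR (C NOR C)) NOR D))) NOR ((((((D NOR D) NOR (C NOR C)) NOR ((D NOR D) NOR (C NOR C))) NOR (D NOR D)) NOR ((((D NOR D) NOR (C NOR C)) NOR ((D NOR D) NOR (C NOR C))) NOR (D NOR D))) NOR (((((D NOR D) NOR (C NOR C)) NOR ((D NOR D) NOR (C NOR C))) NOR (D NOR D)) NOR ((((D NOR D) NOR (C NOR C)) NOR ((D NOR D) NOR (C NOR C))) NOR (D NOR D)))))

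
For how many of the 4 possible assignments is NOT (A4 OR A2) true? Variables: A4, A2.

Satisfying assignments: (0,0)
Count: 1 out of 4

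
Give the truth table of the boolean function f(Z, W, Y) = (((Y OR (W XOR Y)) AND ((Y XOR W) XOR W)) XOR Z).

Z | W | Y | Output
------------------
0 | 0 | 0 | 0
0 | 0 | 1 | 1
0 | 1 | 0 | 0
0 | 1 | 1 | 1
1 | 0 | 0 | 1
1 | 0 | 1 | 0
1 | 1 | 0 | 1
1 | 1 | 1 | 0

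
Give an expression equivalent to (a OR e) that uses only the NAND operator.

((a NAND a) NAND (e NAND e))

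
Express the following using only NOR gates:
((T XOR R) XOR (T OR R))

((((((((T NOR R) NOR (T NOR R)) NOR ((T NOR R) NOR (T NOR R))) NOR ((((T NOR T) NOR (R NOR R)) NOR ((T NOR T) NOR (R NOR R))) NOR (((T NOR T) NOR (R NOR R)) NOR ((T NOR T) NOR (R NOR R))))) NOR ((T NOR R) NOR (T NOR R))) NOR (((((T NOR R) NOR (T NOR R)) NOR ((T NOR R) NOR (T NOR R))) NOR ((((T NOR T) NOR (R NOR R)) NOR ((T NOR T) NOR (R NOR R))) NOR (((T NOR T) NOR (R NOR R)) NOR ((T NOR T) NOR (R NOR R))))) NOR ((T NOR R) NOR (T NOR R)))) NOR ((((((T NOR R) NOR (T NOR R)) NOR ((T NOR R) NOR (T NOR R))) NOR ((((T NOR T) NOR (R NOR R)) NOR ((T NOR T) NOR (R NOR R))) NOR (((T NOR T) NOR (R NOR R)) NOR ((T NOR T) NOR (R NOR R))))) NOR ((T NOR R) NOR (T NOR R))) NOR (((((T NOR R) NOR (T NOR R)) NOR ((T NOR R) NOR (T NOR R))) NOR ((((T NOR T) NOR (R NOR R)) NOR ((T NOR T) NOR (R NOR R))) NOR (((T NOR T) NOR (R NOR R)) NOR ((T NOR T) NOR (R NOR R))))) NOR ((T NOR R) NOR (T NOR R))))) NOR ((((((((T NOR R) NOR (T NOR R)) NOR ((T NOR R) NOR (T NOR R))) NOR ((((T NOR T) NOR (R NOR R)) NOR ((T NOR T) NOR (R NOR R))) NOR (((T NOR T) NOR (R NOR R)) NOR ((T NOR T) NOR (R NOR R))))) NOR ((((T NOR R) NOR (T NOR R)) NOR ((T NOR R) NOR (T NOR R))) NOR ((((T NOR T) NOR (R NOR R)) NOR ((T NOR T) NOR (R NOR R))) NOR (((T NOR T) NOR (R NOR R)) NOR ((T NOR T) NOR (R NOR R)))))) NOR (((T NOR R) NOR (T NOR R)) NOR ((T NOR R) NOR (T NOR R)))) NOR ((((((T NOR R) NOR (T NOR R)) NOR ((T NOR R) NOR (T NOR R))) NOR ((((T NOR T) NOR (R NOR R)) NOR ((T NOR T) NOR (R NOR R))) NOR (((T NOR T) NOR (R NOR R)) NOR ((T NOR T) NOR (R NOR R))))) NOR ((((T NOR R) NOR (T NOR R)) NOR ((T NOR R) NOR (T NOR R))) NOR ((((T NOR T) NOR (R NOR R)) NOR ((T NOR T) NOR (R NOR R))) NOR (((T NOR T) NOR (R NOR R)) NOR ((T NOR T) NOR (R NOR R)))))) NOR (((T NOR R) NOR (T NOR R)) NOR ((T NOR R) NOR (T NOR R))))) NOR (((((((T NOR R) NOR (T NOR R)) NOR ((T NOR R) NOR (T NOR R))) NOR ((((T NOR T) NOR (R NOR R)) NOR ((T NOR T) NOR (R NOR R))) NOR (((T NOR T) NOR (R NOR R)) NOR ((T NOR T) NOR (R NOR R))))) NOR ((((T NOR R) NOR (T NOR R)) NOR ((T NOR R) NOR (T NOR R))) NOR ((((T NOR T) NOR (R NOR R)) NOR ((T NOR T) NOR (R NOR R))) NOR (((T NOR T) NOR (R NOR R)) NOR ((T NOR T) NOR (R NOR R)))))) NOR (((T NOR R) NOR (T NOR R)) NOR ((T NOR R) NOR (T NOR R)))) NOR ((((((T NOR R) NOR (T NOR R)) NOR ((T NOR R) NOR (T NOR R))) NOR ((((T NOR T) NOR (R NOR R)) NOR ((T NOR T) NOR (R NOR R))) NOR (((T NOR T) NOR (R NOR R)) NOR ((T NOR T) NOR (R NOR R))))) NOR ((((T NOR R) NOR (T NOR R)) NOR ((T NOR R) NOR (T NOR R))) NOR ((((T NOR T) NOR (R NOR R)) NOR ((T NOR T) NOR (R NOR R))) NOR (((T NOR T) NOR (R NOR R)) NOR ((T NOR T) NOR (R NOR R)))))) NOR (((T NOR R) NOR (T NOR R)) NOR ((T NOR R) NOR (T NOR R)))))))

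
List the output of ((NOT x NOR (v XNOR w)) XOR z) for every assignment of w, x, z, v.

w | x | z | v | Output
----------------------
0 | 0 | 0 | 0 | 0
0 | 0 | 0 | 1 | 0
0 | 0 | 1 | 0 | 1
0 | 0 | 1 | 1 | 1
0 | 1 | 0 | 0 | 0
0 | 1 | 0 | 1 | 1
0 | 1 | 1 | 0 | 1
0 | 1 | 1 | 1 | 0
1 | 0 | 0 | 0 | 0
1 | 0 | 0 | 1 | 0
1 | 0 | 1 | 0 | 1
1 | 0 | 1 | 1 | 1
1 | 1 | 0 | 0 | 1
1 | 1 | 0 | 1 | 0
1 | 1 | 1 | 0 | 0
1 | 1 | 1 | 1 | 1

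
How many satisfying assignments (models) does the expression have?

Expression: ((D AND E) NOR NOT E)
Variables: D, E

Satisfying assignments: (0,1)
Count: 1 out of 4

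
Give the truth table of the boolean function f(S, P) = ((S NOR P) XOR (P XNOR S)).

S | P | Output
--------------
0 | 0 | 0
0 | 1 | 0
1 | 0 | 0
1 | 1 | 1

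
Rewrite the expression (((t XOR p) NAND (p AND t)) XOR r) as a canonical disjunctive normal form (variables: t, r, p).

(NOT t AND NOT r AND NOT p) OR (NOT t AND NOT r AND p) OR (t AND NOT r AND NOT p) OR (t AND NOT r AND p)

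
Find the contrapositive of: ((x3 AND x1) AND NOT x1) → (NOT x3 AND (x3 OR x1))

Contrapositive: NOT (NOT x3 AND (x3 OR x1)) → NOT ((x3 AND x1) AND NOT x1)
Note: A statement and its contrapositive are logically equivalent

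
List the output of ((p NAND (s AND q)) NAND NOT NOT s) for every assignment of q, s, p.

q | s | p | Output
------------------
0 | 0 | 0 | 1
0 | 0 | 1 | 1
0 | 1 | 0 | 0
0 | 1 | 1 | 0
1 | 0 | 0 | 1
1 | 0 | 1 | 1
1 | 1 | 0 | 0
1 | 1 | 1 | 1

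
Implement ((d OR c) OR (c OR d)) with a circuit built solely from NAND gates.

((((d NAND d) NAND (c NAND c)) NAND ((d NAND d) NAND (c NAND c))) NAND (((c NAND c) NAND (d NAND d)) NAND ((c NAND c) NAND (d NAND d))))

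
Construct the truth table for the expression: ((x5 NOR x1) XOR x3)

x5 | x3 | x1 | Output
---------------------
0 | 0 | 0 | 1
0 | 0 | 1 | 0
0 | 1 | 0 | 0
0 | 1 | 1 | 1
1 | 0 | 0 | 0
1 | 0 | 1 | 0
1 | 1 | 0 | 1
1 | 1 | 1 | 1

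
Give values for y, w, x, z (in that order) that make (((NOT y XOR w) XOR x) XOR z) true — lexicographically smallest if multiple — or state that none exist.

y=0, w=0, x=0, z=0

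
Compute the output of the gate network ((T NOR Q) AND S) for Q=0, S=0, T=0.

Substituting: ((0 NOR 0) AND 0)
= 0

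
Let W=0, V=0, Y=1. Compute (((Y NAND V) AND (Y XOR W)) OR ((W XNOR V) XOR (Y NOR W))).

Substituting: (((1 NAND 0) AND (1 XOR 0)) OR ((0 XNOR 0) XOR (1 NOR 0)))
= 1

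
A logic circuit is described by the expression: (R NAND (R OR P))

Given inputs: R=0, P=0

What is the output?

Substituting: (0 NAND (0 OR 0))
= 1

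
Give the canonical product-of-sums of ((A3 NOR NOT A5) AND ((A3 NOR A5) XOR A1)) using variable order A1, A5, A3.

ΠM(0, 1, 2, 3, 4, 5, 7) = (A1 OR A5 OR A3) AND (A1 OR A5 OR NOT A3) AND (A1 OR NOT A5 OR A3) AND (A1 OR NOT A5 OR NOT A3) AND (NOT A1 OR A5 OR A3) AND (NOT A1 OR A5 OR NOT A3) AND (NOT A1 OR NOT A5 OR NOT A3)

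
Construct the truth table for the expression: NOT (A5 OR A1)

A1 | A5 | Output
----------------
0 | 0 | 1
0 | 1 | 0
1 | 0 | 0
1 | 1 | 0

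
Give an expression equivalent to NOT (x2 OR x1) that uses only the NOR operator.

(((x2 NOR x1) NOR (x2 NOR x1)) NOR ((x2 NOR x1) NOR (x2 NOR x1)))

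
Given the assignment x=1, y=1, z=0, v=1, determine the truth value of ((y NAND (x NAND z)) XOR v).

Substituting: ((1 NAND (1 NAND 0)) XOR 1)
= 1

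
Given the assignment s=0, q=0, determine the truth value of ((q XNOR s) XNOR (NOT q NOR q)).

Substituting: ((0 XNOR 0) XNOR (NOT 0 NOR 0))
= 0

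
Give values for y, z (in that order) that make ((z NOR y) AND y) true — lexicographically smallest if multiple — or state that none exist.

UNSATISFIABLE - no assignment makes this expression true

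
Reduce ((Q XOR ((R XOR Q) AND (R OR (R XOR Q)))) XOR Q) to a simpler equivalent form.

By XOR self-cancellation ((E XOR v) XOR v = E) then absorption (E AND (E OR v) = E):
= (R XOR Q)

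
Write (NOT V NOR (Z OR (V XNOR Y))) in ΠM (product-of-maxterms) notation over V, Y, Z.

ΠM(0, 1, 2, 3, 5, 6, 7) = (V OR Y OR Z) AND (V OR Y OR NOT Z) AND (V OR NOT Y OR Z) AND (V OR NOT Y OR NOT Z) AND (NOT V OR Y OR NOT Z) AND (NOT V OR NOT Y OR Z) AND (NOT V OR NOT Y OR NOT Z)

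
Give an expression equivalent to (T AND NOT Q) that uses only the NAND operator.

((T NAND (Q NAND Q)) NAND (T NAND (Q NAND Q)))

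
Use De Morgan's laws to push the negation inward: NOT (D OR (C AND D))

NOT D AND NOT (C AND D)
De Morgan's: NOT(OR of terms) = AND of negations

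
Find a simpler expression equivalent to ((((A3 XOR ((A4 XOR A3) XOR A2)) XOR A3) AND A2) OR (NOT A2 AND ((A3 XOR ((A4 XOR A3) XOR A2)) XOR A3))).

By distribution ((E AND v) OR (E AND NOT v) = E) then XOR self-cancellation ((E XOR v) XOR v = E):
= ((A4 XOR A3) XOR A2)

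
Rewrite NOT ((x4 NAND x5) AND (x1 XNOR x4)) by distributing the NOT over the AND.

NOT (x4 NAND x5) OR NOT (x1 XNOR x4)
De Morgan's: NOT(AND of terms) = OR of negations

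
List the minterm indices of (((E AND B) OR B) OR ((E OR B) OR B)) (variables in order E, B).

Σm(1, 2, 3) = (NOT E AND B) OR (E AND NOT B) OR (E AND B)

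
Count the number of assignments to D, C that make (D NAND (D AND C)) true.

Satisfying assignments: (0,0), (0,1), (1,0)
Count: 3 out of 4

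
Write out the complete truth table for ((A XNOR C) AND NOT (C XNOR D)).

A | D | C | Output
------------------
0 | 0 | 0 | 0
0 | 0 | 1 | 0
0 | 1 | 0 | 1
0 | 1 | 1 | 0
1 | 0 | 0 | 0
1 | 0 | 1 | 1
1 | 1 | 0 | 0
1 | 1 | 1 | 0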